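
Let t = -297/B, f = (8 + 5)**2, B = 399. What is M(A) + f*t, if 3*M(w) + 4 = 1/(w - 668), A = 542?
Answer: -913069/7182 ≈ -127.13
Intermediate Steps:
f = 169 (f = 13**2 = 169)
M(w) = -4/3 + 1/(3*(-668 + w)) (M(w) = -4/3 + 1/(3*(w - 668)) = -4/3 + 1/(3*(-668 + w)))
t = -99/133 (t = -297/399 = -297*1/399 = -99/133 ≈ -0.74436)
M(A) + f*t = (2673 - 4*542)/(3*(-668 + 542)) + 169*(-99/133) = (1/3)*(2673 - 2168)/(-126) - 16731/133 = (1/3)*(-1/126)*505 - 16731/133 = -505/378 - 16731/133 = -913069/7182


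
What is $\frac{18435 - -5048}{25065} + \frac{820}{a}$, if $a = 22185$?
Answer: $\frac{12033859}{12357045} \approx 0.97385$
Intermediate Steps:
$\frac{18435 - -5048}{25065} + \frac{820}{a} = \frac{18435 - -5048}{25065} + \frac{820}{22185} = \left(18435 + 5048\right) \frac{1}{25065} + 820 \cdot \frac{1}{22185} = 23483 \cdot \frac{1}{25065} + \frac{164}{4437} = \frac{23483}{25065} + \frac{164}{4437} = \frac{12033859}{12357045}$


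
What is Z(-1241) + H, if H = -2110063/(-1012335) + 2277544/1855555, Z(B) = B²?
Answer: 578592202420980026/375688654185 ≈ 1.5401e+6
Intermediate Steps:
H = 1244195091041/375688654185 (H = -2110063*(-1/1012335) + 2277544*(1/1855555) = 2110063/1012335 + 2277544/1855555 = 1244195091041/375688654185 ≈ 3.3118)
Z(-1241) + H = (-1241)² + 1244195091041/375688654185 = 1540081 + 1244195091041/375688654185 = 578592202420980026/375688654185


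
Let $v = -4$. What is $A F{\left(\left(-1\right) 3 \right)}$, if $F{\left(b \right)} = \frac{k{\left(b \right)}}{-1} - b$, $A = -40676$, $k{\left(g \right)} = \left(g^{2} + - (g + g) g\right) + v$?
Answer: $-650816$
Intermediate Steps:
$k{\left(g \right)} = -4 - g^{2}$ ($k{\left(g \right)} = \left(g^{2} + - (g + g) g\right) - 4 = \left(g^{2} + - 2 g g\right) - 4 = \left(g^{2} - 2 g^{2}\right) - 4 = - g^{2} - 4 = -4 - g^{2}$)
$F{\left(b \right)} = 4 + b^{2} - b$ ($F{\left(b \right)} = \frac{-4 - b^{2}}{-1} - b = \left(-4 - b^{2}\right) \left(-1\right) - b = \left(4 + b^{2}\right) - b = 4 + b^{2} - b$)
$A F{\left(\left(-1\right) 3 \right)} = - 40676 \left(4 + \left(\left(-1\right) 3\right)^{2} - \left(-1\right) 3\right) = - 40676 \left(4 + \left(-3\right)^{2} - -3\right) = - 40676 \left(4 + 9 + 3\right) = \left(-40676\right) 16 = -650816$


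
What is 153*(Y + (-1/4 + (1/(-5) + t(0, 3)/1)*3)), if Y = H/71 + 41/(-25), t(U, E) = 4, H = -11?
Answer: 10162413/7100 ≈ 1431.3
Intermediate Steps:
Y = -3186/1775 (Y = -11/71 + 41/(-25) = -11*1/71 + 41*(-1/25) = -11/71 - 41/25 = -3186/1775 ≈ -1.7949)
153*(Y + (-1/4 + (1/(-5) + t(0, 3)/1)*3)) = 153*(-3186/1775 + (-1/4 + (1/(-5) + 4/1)*3)) = 153*(-3186/1775 + (-1*1/4 + (1*(-1/5) + 4*1)*3)) = 153*(-3186/1775 + (-1/4 + (-1/5 + 4)*3)) = 153*(-3186/1775 + (-1/4 + (19/5)*3)) = 153*(-3186/1775 + (-1/4 + 57/5)) = 153*(-3186/1775 + 223/20) = 153*(66421/7100) = 10162413/7100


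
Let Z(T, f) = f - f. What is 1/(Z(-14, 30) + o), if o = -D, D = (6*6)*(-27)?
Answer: 1/972 ≈ 0.0010288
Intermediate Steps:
D = -972 (D = 36*(-27) = -972)
Z(T, f) = 0
o = 972 (o = -1*(-972) = 972)
1/(Z(-14, 30) + o) = 1/(0 + 972) = 1/972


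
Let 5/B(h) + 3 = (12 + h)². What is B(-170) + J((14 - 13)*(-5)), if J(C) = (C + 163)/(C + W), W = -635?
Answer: -1970319/7987520 ≈ -0.24667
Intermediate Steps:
J(C) = (163 + C)/(-635 + C) (J(C) = (C + 163)/(C - 635) = (163 + C)/(-635 + C))
B(h) = 5/(-3 + (12 + h)²)
B(-170) + J((14 - 13)*(-5)) = 5/(-3 + (12 - 170)²) + (163 + (14 - 13)*(-5))/(-635 + (14 - 13)*(-5)) = 5/(-3 + (-158)²) + (163 + 1*(-5))/(-635 + 1*(-5)) = 5/(-3 + 24964) + (163 - 5)/(-635 - 5) = 5/24961 + 158/(-640) = 5*(1/24961) - 1/640*158 = 5/24961 - 79/320 = -1970319/7987520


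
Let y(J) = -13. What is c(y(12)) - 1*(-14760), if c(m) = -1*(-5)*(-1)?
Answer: 14755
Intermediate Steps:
c(m) = -5 (c(m) = 5*(-1) = -5)
c(y(12)) - 1*(-14760) = -5 - 1*(-14760) = -5 + 14760 = 14755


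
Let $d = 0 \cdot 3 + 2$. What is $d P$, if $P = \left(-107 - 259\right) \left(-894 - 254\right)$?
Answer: $840336$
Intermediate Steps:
$P = 420168$ ($P = \left(-366\right) \left(-1148\right) = 420168$)
$d = 2$ ($d = 0 + 2 = 2$)
$d P = 2 \cdot 420168 = 840336$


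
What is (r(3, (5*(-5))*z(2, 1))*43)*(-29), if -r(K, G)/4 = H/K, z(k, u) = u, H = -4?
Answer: -19952/3 ≈ -6650.7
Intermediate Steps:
r(K, G) = 16/K (r(K, G) = -(-16)/K = 16/K)
(r(3, (5*(-5))*z(2, 1))*43)*(-29) = ((16/3)*43)*(-29) = (688/3)*(-29) = -19952/3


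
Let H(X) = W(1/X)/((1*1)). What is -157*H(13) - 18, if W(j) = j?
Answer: -391/13 ≈ -30.077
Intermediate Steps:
H(X) = 1/X (H(X) = 1/(X*((1*1))) = 1/(X*1) = 1/X)
-157*H(13) - 18 = -157/13 - 18 = -391/13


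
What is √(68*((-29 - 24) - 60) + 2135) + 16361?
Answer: 16361 + I*√5549 ≈ 16361.0 + 74.492*I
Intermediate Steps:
√(68*((-29 - 24) - 60) + 2135) + 16361 = √(68*(-53 - 60) + 2135) + 16361 = √(68*(-113) + 2135) + 16361 = √(-7684 + 2135) + 16361 = √(-5549) + 16361 = I*√5549 + 16361 = 16361 + I*√5549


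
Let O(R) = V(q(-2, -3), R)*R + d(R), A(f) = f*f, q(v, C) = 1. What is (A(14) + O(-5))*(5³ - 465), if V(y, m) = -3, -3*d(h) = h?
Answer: -216920/3 ≈ -72307.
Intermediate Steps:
d(h) = -h/3
A(f) = f²
O(R) = -10*R/3 (O(R) = -3*R - R/3 = -10*R/3)
(A(14) + O(-5))*(5³ - 465) = (14² - 10/3*(-5))*(5³ - 465) = (196 + 50/3)*(125 - 465) = (638/3)*(-340) = -216920/3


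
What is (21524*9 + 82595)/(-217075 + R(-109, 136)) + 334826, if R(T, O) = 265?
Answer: 72593348749/216810 ≈ 3.3482e+5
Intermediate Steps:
(21524*9 + 82595)/(-217075 + R(-109, 136)) + 334826 = (21524*9 + 82595)/(-217075 + 265) + 334826 = (193716 + 82595)/(-216810) + 334826 = 276311*(-1/216810) + 334826 = -276311/216810 + 334826 = 72593348749/216810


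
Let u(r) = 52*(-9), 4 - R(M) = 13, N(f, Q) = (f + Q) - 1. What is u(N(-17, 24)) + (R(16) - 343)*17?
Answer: -6452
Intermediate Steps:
N(f, Q) = -1 + Q + f (N(f, Q) = (Q + f) - 1 = -1 + Q + f)
R(M) = -9 (R(M) = 4 - 1*13 = 4 - 13 = -9)
u(r) = -468
u(N(-17, 24)) + (R(16) - 343)*17 = -468 + (-9 - 343)*17 = -468 - 352*17 = -468 - 5984 = -6452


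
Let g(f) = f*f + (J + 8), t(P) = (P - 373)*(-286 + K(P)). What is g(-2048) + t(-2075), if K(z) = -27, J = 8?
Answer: 4960544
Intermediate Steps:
t(P) = 116749 - 313*P (t(P) = (P - 373)*(-286 - 27) = (-373 + P)*(-313) = 116749 - 313*P)
g(f) = 16 + f² (g(f) = f*f + (8 + 8) = f² + 16 = 16 + f²)
g(-2048) + t(-2075) = (16 + (-2048)²) + (116749 - 313*(-2075)) = (16 + 4194304) + (116749 + 649475) = 4194320 + 766224 = 4960544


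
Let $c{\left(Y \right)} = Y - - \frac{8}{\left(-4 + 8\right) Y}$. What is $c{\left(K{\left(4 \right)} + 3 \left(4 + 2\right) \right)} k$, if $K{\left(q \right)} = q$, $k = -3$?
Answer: $- \frac{729}{11} \approx -66.273$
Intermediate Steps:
$c{\left(Y \right)} = Y + \frac{2}{Y}$ ($c{\left(Y \right)} = Y - - \frac{8}{4 Y} = Y - - 8 \frac{1}{4 Y} = Y - - \frac{2}{Y} = Y + \frac{2}{Y}$)
$c{\left(K{\left(4 \right)} + 3 \left(4 + 2\right) \right)} k = \left(\left(4 + 3 \left(4 + 2\right)\right) + \frac{2}{4 + 3 \left(4 + 2\right)}\right) \left(-3\right) = \left(\left(4 + 3 \cdot 6\right) + \frac{2}{4 + 3 \cdot 6}\right) \left(-3\right) = \left(\left(4 + 18\right) + \frac{2}{4 + 18}\right) \left(-3\right) = \left(22 + \frac{2}{22}\right) \left(-3\right) = \left(22 + 2 \cdot \frac{1}{22}\right) \left(-3\right) = \left(22 + \frac{1}{11}\right) \left(-3\right) = \frac{243}{11} \left(-3\right) = - \frac{729}{11}$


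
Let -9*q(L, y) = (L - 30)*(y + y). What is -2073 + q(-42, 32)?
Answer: -1561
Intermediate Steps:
q(L, y) = -2*y*(-30 + L)/9 (q(L, y) = -(L - 30)*(y + y)/9 = -(-30 + L)*2*y/9 = -2*y*(-30 + L)/9)
-2073 + q(-42, 32) = -2073 + (2/9)*32*(30 - 1*(-42)) = -2073 + (2/9)*32*(30 + 42) = -2073 + (2/9)*32*72 = -2073 + 512 = -1561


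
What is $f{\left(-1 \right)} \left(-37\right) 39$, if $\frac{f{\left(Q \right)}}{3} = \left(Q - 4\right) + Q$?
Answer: $25974$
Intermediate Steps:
$f{\left(Q \right)} = -12 + 6 Q$ ($f{\left(Q \right)} = 3 \left(\left(Q - 4\right) + Q\right) = 3 \left(\left(-4 + Q\right) + Q\right) = 3 \left(-4 + 2 Q\right) = -12 + 6 Q$)
$f{\left(-1 \right)} \left(-37\right) 39 = \left(-12 + 6 \left(-1\right)\right) \left(-37\right) 39 = \left(-12 - 6\right) \left(-37\right) 39 = \left(-18\right) \left(-37\right) 39 = 666 \cdot 39 = 25974$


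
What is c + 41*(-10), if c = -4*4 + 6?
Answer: -420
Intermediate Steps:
c = -10 (c = -16 + 6 = -10)
c + 41*(-10) = -10 + 41*(-10) = -10 - 410 = -420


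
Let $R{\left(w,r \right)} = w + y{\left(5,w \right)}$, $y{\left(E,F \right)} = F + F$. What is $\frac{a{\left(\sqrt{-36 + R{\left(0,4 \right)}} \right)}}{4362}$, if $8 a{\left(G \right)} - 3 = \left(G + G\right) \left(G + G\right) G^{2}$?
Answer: $\frac{1729}{11632} \approx 0.14864$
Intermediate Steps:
$y{\left(E,F \right)} = 2 F$
$R{\left(w,r \right)} = 3 w$ ($R{\left(w,r \right)} = w + 2 w = 3 w$)
$a{\left(G \right)} = \frac{3}{8} + \frac{G^{4}}{2}$ ($a{\left(G \right)} = \frac{3}{8} + \frac{\left(G + G\right) \left(G + G\right) G^{2}}{8} = \frac{3}{8} + \frac{2 G 2 G G^{2}}{8} = \frac{3}{8} + \frac{4 G^{2} G^{2}}{8} = \frac{3}{8} + \frac{4 G^{4}}{8} = \frac{3}{8} + \frac{G^{4}}{2}$)
$\frac{a{\left(\sqrt{-36 + R{\left(0,4 \right)}} \right)}}{4362} = \frac{\frac{3}{8} + \frac{\left(\sqrt{-36 + 3 \cdot 0}\right)^{4}}{2}}{4362} = \left(\frac{3}{8} + \frac{\left(\sqrt{-36 + 0}\right)^{4}}{2}\right) \frac{1}{4362} = \left(\frac{3}{8} + \frac{\left(\sqrt{-36}\right)^{4}}{2}\right) \frac{1}{4362} = \left(\frac{3}{8} + \frac{\left(6 i\right)^{4}}{2}\right) \frac{1}{4362} = \left(\frac{3}{8} + \frac{1}{2} \cdot 1296\right) \frac{1}{4362} = \left(\frac{3}{8} + 648\right) \frac{1}{4362} = \frac{5187}{8} \cdot \frac{1}{4362} = \frac{1729}{11632}$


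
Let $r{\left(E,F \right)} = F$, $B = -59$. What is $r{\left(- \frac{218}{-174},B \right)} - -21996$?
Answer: $21937$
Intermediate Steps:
$r{\left(- \frac{218}{-174},B \right)} - -21996 = -59 - -21996 = -59 + 21996 = 21937$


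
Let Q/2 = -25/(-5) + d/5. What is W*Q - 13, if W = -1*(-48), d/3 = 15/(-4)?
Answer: 251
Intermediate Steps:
d = -45/4 (d = 3*(15/(-4)) = 3*(15*(-¼)) = 3*(-15/4) = -45/4 ≈ -11.250)
Q = 11/2 (Q = 2*(-25/(-5) - 45/4/5) = 2*(-25*(-⅕) - 45/4*⅕) = 2*(5 - 9/4) = 2*(11/4) = 11/2 ≈ 5.5000)
W = 48
W*Q - 13 = 48*(11/2) - 13 = 264 - 13 = 251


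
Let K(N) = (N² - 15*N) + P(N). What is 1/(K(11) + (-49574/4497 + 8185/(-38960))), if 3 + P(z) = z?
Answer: -35040624/1655104661 ≈ -0.021171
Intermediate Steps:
P(z) = -3 + z
K(N) = -3 + N² - 14*N (K(N) = (N² - 15*N) + (-3 + N) = -3 + N² - 14*N)
1/(K(11) + (-49574/4497 + 8185/(-38960))) = 1/((-3 + 11² - 14*11) + (-49574/4497 + 8185/(-38960))) = 1/((-3 + 121 - 154) + (-49574*1/4497 + 8185*(-1/38960))) = 1/(-36 + (-49574/4497 - 1637/7792)) = 1/(-36 - 393642197/35040624) = 1/(-1655104661/35040624) = -35040624/1655104661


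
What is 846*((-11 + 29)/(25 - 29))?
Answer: -3807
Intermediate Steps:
846*((-11 + 29)/(25 - 29)) = 846*(18/(-4)) = 846*(18*(-1/4)) = 846*(-9/2) = -3807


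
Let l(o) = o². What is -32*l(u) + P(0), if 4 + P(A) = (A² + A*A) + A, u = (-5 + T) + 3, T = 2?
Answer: -4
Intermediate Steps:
u = 0 (u = (-5 + 2) + 3 = -3 + 3 = 0)
P(A) = -4 + A + 2*A² (P(A) = -4 + ((A² + A*A) + A) = -4 + ((A² + A²) + A) = -4 + (2*A² + A) = -4 + (A + 2*A²) = -4 + A + 2*A²)
-32*l(u) + P(0) = -32*0² + (-4 + 0 + 2*0²) = -32*0 + (-4 + 0 + 2*0) = 0 + (-4 + 0 + 0) = 0 - 4 = -4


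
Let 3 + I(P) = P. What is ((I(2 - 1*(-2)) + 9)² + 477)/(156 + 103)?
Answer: 577/259 ≈ 2.2278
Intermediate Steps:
I(P) = -3 + P
((I(2 - 1*(-2)) + 9)² + 477)/(156 + 103) = (((-3 + (2 - 1*(-2))) + 9)² + 477)/(156 + 103) = (((-3 + (2 + 2)) + 9)² + 477)/259 = (((-3 + 4) + 9)² + 477)*(1/259) = ((1 + 9)² + 477)*(1/259) = (10² + 477)*(1/259) = (100 + 477)*(1/259) = 577*(1/259) = 577/259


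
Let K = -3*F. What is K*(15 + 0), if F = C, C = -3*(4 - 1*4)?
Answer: 0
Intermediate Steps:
C = 0 (C = -3*(4 - 4) = -3*0 = 0)
F = 0
K = 0 (K = -3*0 = 0)
K*(15 + 0) = 0*(15 + 0) = 0*15 = 0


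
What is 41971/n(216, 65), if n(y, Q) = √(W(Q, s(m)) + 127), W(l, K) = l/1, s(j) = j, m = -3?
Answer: 41971*√3/24 ≈ 3029.0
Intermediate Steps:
W(l, K) = l (W(l, K) = l*1 = l)
n(y, Q) = √(127 + Q) (n(y, Q) = √(Q + 127) = √(127 + Q))
41971/n(216, 65) = 41971/(√(127 + 65)) = 41971/(√192) = 41971/((8*√3)) = 41971*(√3/24) = 41971*√3/24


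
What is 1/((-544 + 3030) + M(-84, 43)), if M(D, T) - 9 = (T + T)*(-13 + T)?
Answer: 1/5075 ≈ 0.00019704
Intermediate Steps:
M(D, T) = 9 + 2*T*(-13 + T) (M(D, T) = 9 + (T + T)*(-13 + T) = 9 + (2*T)*(-13 + T) = 9 + 2*T*(-13 + T))
1/((-544 + 3030) + M(-84, 43)) = 1/((-544 + 3030) + (9 - 26*43 + 2*43**2)) = 1/(2486 + (9 - 1118 + 2*1849)) = 1/(2486 + (9 - 1118 + 3698)) = 1/(2486 + 2589) = 1/5075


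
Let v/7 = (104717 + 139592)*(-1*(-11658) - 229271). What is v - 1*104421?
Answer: -372153805340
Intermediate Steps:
v = -372153700919 (v = 7*((104717 + 139592)*(-1*(-11658) - 229271)) = 7*(244309*(11658 - 229271)) = 7*(244309*(-217613)) = 7*(-53164814417) = -372153700919)
v - 1*104421 = -372153700919 - 1*104421 = -372153700919 - 104421 = -372153805340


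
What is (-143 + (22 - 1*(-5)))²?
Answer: 13456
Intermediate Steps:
(-143 + (22 - 1*(-5)))² = (-143 + (22 + 5))² = (-143 + 27)² = (-116)² = 13456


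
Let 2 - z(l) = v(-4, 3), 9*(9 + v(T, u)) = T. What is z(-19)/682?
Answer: 103/6138 ≈ 0.016781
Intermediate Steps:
v(T, u) = -9 + T/9
z(l) = 103/9 (z(l) = 2 - (-9 + (⅑)*(-4)) = 2 - (-9 - 4/9) = 2 - 1*(-85/9) = 2 + 85/9 = 103/9)
z(-19)/682 = (103/9)/682 = (103/9)*(1/682) = 103/6138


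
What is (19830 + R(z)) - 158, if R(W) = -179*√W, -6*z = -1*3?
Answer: 19672 - 179*√2/2 ≈ 19545.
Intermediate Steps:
z = ½ (z = -(-1)*3/6 = -⅙*(-3) = ½ ≈ 0.50000)
(19830 + R(z)) - 158 = (19830 - 179*√2/2) - 158 = 19672 - 179*√2/2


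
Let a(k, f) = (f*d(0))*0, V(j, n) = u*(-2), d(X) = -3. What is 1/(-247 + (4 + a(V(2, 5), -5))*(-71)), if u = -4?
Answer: -1/531 ≈ -0.0018832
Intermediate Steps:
V(j, n) = 8 (V(j, n) = -4*(-2) = 8)
a(k, f) = 0 (a(k, f) = (f*(-3))*0 = -3*f*0 = 0)
1/(-247 + (4 + a(V(2, 5), -5))*(-71)) = 1/(-247 + (4 + 0)*(-71)) = 1/(-247 + 4*(-71)) = 1/(-247 - 284) = 1/(-531) = -1/531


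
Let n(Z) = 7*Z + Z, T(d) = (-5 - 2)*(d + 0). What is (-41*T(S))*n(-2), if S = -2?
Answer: 9184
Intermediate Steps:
T(d) = -7*d
n(Z) = 8*Z
(-41*T(S))*n(-2) = (-(-287)*(-2))*(8*(-2)) = -41*14*(-16) = -574*(-16) = 9184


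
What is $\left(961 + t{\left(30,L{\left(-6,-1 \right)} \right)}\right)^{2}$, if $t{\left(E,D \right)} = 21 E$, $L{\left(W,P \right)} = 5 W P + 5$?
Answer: $2531281$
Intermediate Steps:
$L{\left(W,P \right)} = 5 + 5 P W$ ($L{\left(W,P \right)} = 5 P W + 5 = 5 + 5 P W$)
$\left(961 + t{\left(30,L{\left(-6,-1 \right)} \right)}\right)^{2} = \left(961 + 21 \cdot 30\right)^{2} = \left(961 + 630\right)^{2} = 1591^{2} = 2531281$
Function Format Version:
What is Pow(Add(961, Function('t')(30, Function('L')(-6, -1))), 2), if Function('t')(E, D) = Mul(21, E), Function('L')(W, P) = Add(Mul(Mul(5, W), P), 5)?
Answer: 2531281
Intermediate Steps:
Function('L')(W, P) = Add(5, Mul(5, P, W)) (Function('L')(W, P) = Add(Mul(5, P, W), 5) = Add(5, Mul(5, P, W)))
Pow(Add(961, Function('t')(30, Function('L')(-6, -1))), 2) = Pow(Add(961, Mul(21, 30)), 2) = Pow(Add(961, 630), 2) = Pow(1591, 2) = 2531281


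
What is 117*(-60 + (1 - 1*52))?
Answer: -12987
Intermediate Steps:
117*(-60 + (1 - 1*52)) = 117*(-60 + (1 - 52)) = 117*(-60 - 51) = 117*(-111) = -12987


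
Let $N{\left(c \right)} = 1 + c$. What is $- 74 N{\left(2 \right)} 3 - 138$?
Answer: $-804$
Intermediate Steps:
$- 74 N{\left(2 \right)} 3 - 138 = - 74 \left(1 + 2\right) 3 - 138 = - 74 \cdot 3 \cdot 3 - 138 = \left(-74\right) 9 - 138 = -666 - 138 = -804$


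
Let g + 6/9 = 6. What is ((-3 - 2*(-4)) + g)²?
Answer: 961/9 ≈ 106.78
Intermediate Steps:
g = 16/3 (g = -⅔ + 6 = 16/3 ≈ 5.3333)
((-3 - 2*(-4)) + g)² = ((-3 - 2*(-4)) + 16/3)² = ((-3 + 8) + 16/3)² = (5 + 16/3)² = (31/3)² = 961/9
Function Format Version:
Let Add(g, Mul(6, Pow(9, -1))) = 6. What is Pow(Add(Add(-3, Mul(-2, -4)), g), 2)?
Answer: Rational(961, 9) ≈ 106.78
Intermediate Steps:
g = Rational(16, 3) (g = Add(Rational(-2, 3), 6) = Rational(16, 3) ≈ 5.3333)
Pow(Add(Add(-3, Mul(-2, -4)), g), 2) = Pow(Add(Add(-3, Mul(-2, -4)), Rational(16, 3)), 2) = Pow(Add(Add(-3, 8), Rational(16, 3)), 2) = Pow(Add(5, Rational(16, 3)), 2) = Pow(Rational(31, 3), 2) = Rational(961, 9)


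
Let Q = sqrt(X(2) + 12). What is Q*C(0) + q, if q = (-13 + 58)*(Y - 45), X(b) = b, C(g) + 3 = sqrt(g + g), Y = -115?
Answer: -7200 - 3*sqrt(14) ≈ -7211.2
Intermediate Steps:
C(g) = -3 + sqrt(2)*sqrt(g) (C(g) = -3 + sqrt(g + g) = -3 + sqrt(2*g) = -3 + sqrt(2)*sqrt(g))
Q = sqrt(14) (Q = sqrt(2 + 12) = sqrt(14) ≈ 3.7417)
q = -7200 (q = (-13 + 58)*(-115 - 45) = 45*(-160) = -7200)
Q*C(0) + q = sqrt(14)*(-3 + sqrt(2)*sqrt(0)) - 7200 = sqrt(14)*(-3 + sqrt(2)*0) - 7200 = sqrt(14)*(-3 + 0) - 7200 = sqrt(14)*(-3) - 7200 = -3*sqrt(14) - 7200 = -7200 - 3*sqrt(14)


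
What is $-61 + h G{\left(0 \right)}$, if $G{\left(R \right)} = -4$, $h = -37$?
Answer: $87$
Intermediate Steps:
$-61 + h G{\left(0 \right)} = -61 - -148 = -61 + 148 = 87$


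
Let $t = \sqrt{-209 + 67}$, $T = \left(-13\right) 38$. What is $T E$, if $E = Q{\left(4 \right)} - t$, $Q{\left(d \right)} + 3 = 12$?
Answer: $-4446 + 494 i \sqrt{142} \approx -4446.0 + 5886.7 i$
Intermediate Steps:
$T = -494$
$Q{\left(d \right)} = 9$ ($Q{\left(d \right)} = -3 + 12 = 9$)
$t = i \sqrt{142}$ ($t = \sqrt{-142} = i \sqrt{142} \approx 11.916 i$)
$E = 9 - i \sqrt{142} \approx 9.0 - 11.916 i$
$T E = - 494 \left(9 - i \sqrt{142}\right) = -4446 + 494 i \sqrt{142}$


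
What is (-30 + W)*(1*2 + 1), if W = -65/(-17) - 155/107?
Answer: -150750/1819 ≈ -82.875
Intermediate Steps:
W = 4320/1819 (W = -65*(-1/17) - 155*1/107 = 65/17 - 155/107 = 4320/1819 ≈ 2.3749)
(-30 + W)*(1*2 + 1) = (-30 + 4320/1819)*(1*2 + 1) = -50250*(2 + 1)/1819 = -50250/1819*3 = -150750/1819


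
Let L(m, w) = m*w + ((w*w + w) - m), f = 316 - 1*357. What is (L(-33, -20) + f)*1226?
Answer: 1265232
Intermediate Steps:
f = -41 (f = 316 - 357 = -41)
L(m, w) = w + w**2 - m + m*w (L(m, w) = m*w + ((w**2 + w) - m) = m*w + ((w + w**2) - m) = m*w + (w + w**2 - m) = w + w**2 - m + m*w)
(L(-33, -20) + f)*1226 = ((-20 + (-20)**2 - 1*(-33) - 33*(-20)) - 41)*1226 = ((-20 + 400 + 33 + 660) - 41)*1226 = (1073 - 41)*1226 = 1032*1226 = 1265232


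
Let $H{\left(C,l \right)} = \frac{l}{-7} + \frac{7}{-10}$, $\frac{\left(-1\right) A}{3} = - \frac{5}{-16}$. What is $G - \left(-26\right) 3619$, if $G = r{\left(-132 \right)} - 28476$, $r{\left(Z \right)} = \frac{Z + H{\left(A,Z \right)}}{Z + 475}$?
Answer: $\frac{1575480211}{24010} \approx 65618.0$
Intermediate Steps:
$A = - \frac{15}{16}$ ($A = - 3 \left(- \frac{5}{-16}\right) = - 3 \left(\left(-5\right) \left(- \frac{1}{16}\right)\right) = \left(-3\right) \frac{5}{16} = - \frac{15}{16} \approx -0.9375$)
$H{\left(C,l \right)} = - \frac{7}{10} - \frac{l}{7}$ ($H{\left(C,l \right)} = l \left(- \frac{1}{7}\right) + 7 \left(- \frac{1}{10}\right) = - \frac{l}{7} - \frac{7}{10} = - \frac{7}{10} - \frac{l}{7}$)
$r{\left(Z \right)} = \frac{- \frac{7}{10} + \frac{6 Z}{7}}{475 + Z}$ ($r{\left(Z \right)} = \frac{Z - \left(\frac{7}{10} + \frac{Z}{7}\right)}{Z + 475} = \frac{- \frac{7}{10} + \frac{6 Z}{7}}{475 + Z}$)
$G = - \frac{683716729}{24010}$ ($G = \frac{-49 + 60 \left(-132\right)}{70 \left(475 - 132\right)} - 28476 = \frac{-49 - 7920}{70 \cdot 343} - 28476 = \frac{1}{70} \cdot \frac{1}{343} \left(-7969\right) - 28476 = - \frac{7969}{24010} - 28476 = - \frac{683716729}{24010} \approx -28476.0$)
$G - \left(-26\right) 3619 = - \frac{683716729}{24010} - \left(-26\right) 3619 = - \frac{683716729}{24010} - -94094 = - \frac{683716729}{24010} + 94094 = \frac{1575480211}{24010}$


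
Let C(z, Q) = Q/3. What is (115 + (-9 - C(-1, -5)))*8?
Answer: 2584/3 ≈ 861.33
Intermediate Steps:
C(z, Q) = Q/3 (C(z, Q) = Q*(⅓) = Q/3)
(115 + (-9 - C(-1, -5)))*8 = (115 + (-9 - (-5)/3))*8 = (115 + (-9 - 1*(-5/3)))*8 = (115 + (-9 + 5/3))*8 = (115 - 22/3)*8 = (323/3)*8 = 2584/3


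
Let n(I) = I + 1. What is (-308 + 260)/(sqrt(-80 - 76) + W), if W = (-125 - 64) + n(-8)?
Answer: 2352/9643 + 24*I*sqrt(39)/9643 ≈ 0.24391 + 0.015543*I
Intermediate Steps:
n(I) = 1 + I
W = -196 (W = (-125 - 64) + (1 - 8) = -189 - 7 = -196)
(-308 + 260)/(sqrt(-80 - 76) + W) = (-308 + 260)/(sqrt(-80 - 76) - 196) = -48/(sqrt(-156) - 196) = -48/(2*I*sqrt(39) - 196) = -48/(-196 + 2*I*sqrt(39))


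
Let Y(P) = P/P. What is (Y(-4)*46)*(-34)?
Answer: -1564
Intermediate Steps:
Y(P) = 1
(Y(-4)*46)*(-34) = (1*46)*(-34) = 46*(-34) = -1564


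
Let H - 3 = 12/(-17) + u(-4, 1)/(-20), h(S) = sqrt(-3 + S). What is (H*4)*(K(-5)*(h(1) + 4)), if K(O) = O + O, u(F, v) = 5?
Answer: -5560/17 - 1390*I*sqrt(2)/17 ≈ -327.06 - 115.63*I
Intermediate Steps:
K(O) = 2*O
H = 139/68 (H = 3 + (12/(-17) + 5/(-20)) = 3 + (12*(-1/17) + 5*(-1/20)) = 3 + (-12/17 - 1/4) = 3 - 65/68 = 139/68 ≈ 2.0441)
(H*4)*(K(-5)*(h(1) + 4)) = ((139/68)*4)*((2*(-5))*(sqrt(-3 + 1) + 4)) = 139*(-10*(sqrt(-2) + 4))/17 = 139*(-10*(I*sqrt(2) + 4))/17 = 139*(-10*(4 + I*sqrt(2)))/17 = 139*(-40 - 10*I*sqrt(2))/17 = -5560/17 - 1390*I*sqrt(2)/17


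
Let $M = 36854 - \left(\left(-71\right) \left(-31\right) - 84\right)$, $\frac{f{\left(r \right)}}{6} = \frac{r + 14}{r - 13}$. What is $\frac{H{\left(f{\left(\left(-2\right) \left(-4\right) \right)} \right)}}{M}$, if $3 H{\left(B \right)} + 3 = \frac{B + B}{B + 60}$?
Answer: $- \frac{32}{729477} \approx -4.3867 \cdot 10^{-5}$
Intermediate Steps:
$f{\left(r \right)} = \frac{6 \left(14 + r\right)}{-13 + r}$ ($f{\left(r \right)} = 6 \frac{r + 14}{r - 13} = 6 \frac{14 + r}{-13 + r} = \frac{6 \left(14 + r\right)}{-13 + r}$)
$H{\left(B \right)} = -1 + \frac{2 B}{3 \left(60 + B\right)}$ ($H{\left(B \right)} = -1 + \frac{\left(B + B\right) \frac{1}{B + 60}}{3} = -1 + \frac{2 B \frac{1}{60 + B}}{3} = -1 + \frac{2 B}{3 \left(60 + B\right)}$)
$M = 34737$ ($M = 36854 - \left(2201 - 84\right) = 36854 - 2117 = 34737$)
$\frac{H{\left(f{\left(\left(-2\right) \left(-4\right) \right)} \right)}}{M} = \frac{\frac{1}{3} \frac{1}{60 + \frac{6 \left(14 - -8\right)}{-13 - -8}} \left(-180 - \frac{6 \left(14 - -8\right)}{-13 - -8}\right)}{34737} = \frac{-180 - \frac{6 \left(14 + 8\right)}{-13 + 8}}{3 \left(60 + \frac{6 \left(14 + 8\right)}{-13 + 8}\right)} \frac{1}{34737} = \frac{-180 - 6 \frac{1}{-5} \cdot 22}{3 \left(60 + 6 \frac{1}{-5} \cdot 22\right)} \frac{1}{34737} = \frac{-180 - 6 \left(- \frac{1}{5}\right) 22}{3 \left(60 + 6 \left(- \frac{1}{5}\right) 22\right)} \frac{1}{34737} = \frac{-180 - - \frac{132}{5}}{3 \left(60 - \frac{132}{5}\right)} \frac{1}{34737} = \frac{-180 + \frac{132}{5}}{3 \cdot \frac{168}{5}} \cdot \frac{1}{34737} = \frac{1}{3} \cdot \frac{5}{168} \left(- \frac{768}{5}\right) \frac{1}{34737} = \left(- \frac{32}{21}\right) \frac{1}{34737} = - \frac{32}{729477}$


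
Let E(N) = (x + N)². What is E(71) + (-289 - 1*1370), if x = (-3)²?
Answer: 4741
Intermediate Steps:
x = 9
E(N) = (9 + N)²
E(71) + (-289 - 1*1370) = (9 + 71)² + (-289 - 1*1370) = 80² + (-289 - 1370) = 6400 - 1659 = 4741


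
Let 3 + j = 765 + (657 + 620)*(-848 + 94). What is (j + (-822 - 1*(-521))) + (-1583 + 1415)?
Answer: -962565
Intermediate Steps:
j = -962096 (j = -3 + (765 + (657 + 620)*(-848 + 94)) = -3 + (765 + 1277*(-754)) = -3 + (765 - 962858) = -3 - 962093 = -962096)
(j + (-822 - 1*(-521))) + (-1583 + 1415) = (-962096 + (-822 - 1*(-521))) + (-1583 + 1415) = (-962096 + (-822 + 521)) - 168 = (-962096 - 301) - 168 = -962397 - 168 = -962565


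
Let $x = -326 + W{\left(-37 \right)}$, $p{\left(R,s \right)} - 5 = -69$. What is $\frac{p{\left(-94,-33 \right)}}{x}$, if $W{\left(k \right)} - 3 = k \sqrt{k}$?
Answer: $\frac{10336}{77491} - \frac{1184 i \sqrt{37}}{77491} \approx 0.13338 - 0.09294 i$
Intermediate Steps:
$W{\left(k \right)} = 3 + k^{\frac{3}{2}}$ ($W{\left(k \right)} = 3 + k \sqrt{k} = 3 + k^{\frac{3}{2}}$)
$p{\left(R,s \right)} = -64$ ($p{\left(R,s \right)} = 5 - 69 = -64$)
$x = -323 - 37 i \sqrt{37}$ ($x = -326 + \left(3 + \left(-37\right)^{\frac{3}{2}}\right) = -326 + \left(3 - 37 i \sqrt{37}\right) = -323 - 37 i \sqrt{37} \approx -323.0 - 225.06 i$)
$\frac{p{\left(-94,-33 \right)}}{x} = - \frac{64}{-323 - 37 i \sqrt{37}}$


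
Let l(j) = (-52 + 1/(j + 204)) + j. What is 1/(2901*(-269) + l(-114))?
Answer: -90/70248149 ≈ -1.2812e-6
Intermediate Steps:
l(j) = -52 + j + 1/(204 + j) (l(j) = (-52 + 1/(204 + j)) + j = -52 + j + 1/(204 + j))
1/(2901*(-269) + l(-114)) = 1/(2901*(-269) + (-10607 + (-114)² + 152*(-114))/(204 - 114)) = 1/(-780369 + (-10607 + 12996 - 17328)/90) = 1/(-780369 + (1/90)*(-14939)) = 1/(-780369 - 14939/90) = 1/(-70248149/90) = -90/70248149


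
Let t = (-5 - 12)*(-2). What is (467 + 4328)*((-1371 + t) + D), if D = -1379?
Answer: -13023220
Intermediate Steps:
t = 34 (t = -17*(-2) = 34)
(467 + 4328)*((-1371 + t) + D) = (467 + 4328)*((-1371 + 34) - 1379) = 4795*(-1337 - 1379) = 4795*(-2716) = -13023220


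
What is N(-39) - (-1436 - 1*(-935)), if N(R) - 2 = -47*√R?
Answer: 503 - 47*I*√39 ≈ 503.0 - 293.52*I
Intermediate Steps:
N(R) = 2 - 47*√R
N(-39) - (-1436 - 1*(-935)) = (2 - 47*I*√39) - (-1436 - 1*(-935)) = (2 - 47*I*√39) - (-1436 + 935) = (2 - 47*I*√39) - 1*(-501) = (2 - 47*I*√39) + 501 = 503 - 47*I*√39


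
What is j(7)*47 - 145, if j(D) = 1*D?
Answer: 184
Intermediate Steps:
j(D) = D
j(7)*47 - 145 = 7*47 - 145 = 329 - 145 = 184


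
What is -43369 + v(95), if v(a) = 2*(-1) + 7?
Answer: -43364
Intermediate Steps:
v(a) = 5 (v(a) = -2 + 7 = 5)
-43369 + v(95) = -43369 + 5 = -43364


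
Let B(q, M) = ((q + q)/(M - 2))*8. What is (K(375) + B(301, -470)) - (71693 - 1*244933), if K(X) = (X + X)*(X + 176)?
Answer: 34602308/59 ≈ 5.8648e+5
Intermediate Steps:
B(q, M) = 16*q/(-2 + M) (B(q, M) = ((2*q)/(-2 + M))*8 = (2*q/(-2 + M))*8 = 16*q/(-2 + M))
K(X) = 2*X*(176 + X) (K(X) = (2*X)*(176 + X) = 2*X*(176 + X))
(K(375) + B(301, -470)) - (71693 - 1*244933) = (2*375*(176 + 375) + 16*301/(-2 - 470)) - (71693 - 1*244933) = (2*375*551 + 16*301/(-472)) - (71693 - 244933) = (413250 + 16*301*(-1/472)) - 1*(-173240) = (413250 - 602/59) + 173240 = 24381148/59 + 173240 = 34602308/59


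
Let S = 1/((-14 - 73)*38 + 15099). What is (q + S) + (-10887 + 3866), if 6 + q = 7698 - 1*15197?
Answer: -171305117/11793 ≈ -14526.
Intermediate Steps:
q = -7505 (q = -6 + (7698 - 1*15197) = -6 + (7698 - 15197) = -6 - 7499 = -7505)
S = 1/11793 (S = 1/(-87*38 + 15099) = 1/(-3306 + 15099) = 1/11793 ≈ 8.4796e-5)
(q + S) + (-10887 + 3866) = (-7505 + 1/11793) + (-10887 + 3866) = -88506464/11793 - 7021 = -171305117/11793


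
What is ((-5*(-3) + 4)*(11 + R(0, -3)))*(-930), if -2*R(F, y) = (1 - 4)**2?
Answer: -114855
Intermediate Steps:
R(F, y) = -9/2 (R(F, y) = -(1 - 4)**2/2 = -1/2*(-3)**2 = -1/2*9 = -9/2)
((-5*(-3) + 4)*(11 + R(0, -3)))*(-930) = ((-5*(-3) + 4)*(11 - 9/2))*(-930) = ((15 + 4)*(13/2))*(-930) = (19*(13/2))*(-930) = (247/2)*(-930) = -114855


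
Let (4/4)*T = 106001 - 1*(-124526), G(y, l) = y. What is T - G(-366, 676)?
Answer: 230893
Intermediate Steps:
T = 230527 (T = 106001 - 1*(-124526) = 106001 + 124526 = 230527)
T - G(-366, 676) = 230527 - 1*(-366) = 230527 + 366 = 230893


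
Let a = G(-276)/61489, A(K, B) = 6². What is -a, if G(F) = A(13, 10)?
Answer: -36/61489 ≈ -0.00058547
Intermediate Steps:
A(K, B) = 36
G(F) = 36
a = 36/61489 ≈ 0.00058547
-a = -1*36/61489 = -36/61489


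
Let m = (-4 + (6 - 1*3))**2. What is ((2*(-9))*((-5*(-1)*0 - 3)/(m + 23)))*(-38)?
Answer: -171/2 ≈ -85.500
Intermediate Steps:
m = 1 (m = (-4 + (6 - 3))**2 = (-4 + 3)**2 = (-1)**2 = 1)
((2*(-9))*((-5*(-1)*0 - 3)/(m + 23)))*(-38) = ((2*(-9))*((-5*(-1)*0 - 3)/(1 + 23)))*(-38) = -18*(5*0 - 3)/24*(-38) = -18*(0 - 3)/24*(-38) = -(-54)/24*(-38) = -18*(-1/8)*(-38) = (9/4)*(-38) = -171/2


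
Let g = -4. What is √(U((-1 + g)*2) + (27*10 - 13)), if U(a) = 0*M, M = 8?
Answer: √257 ≈ 16.031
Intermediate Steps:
U(a) = 0 (U(a) = 0*8 = 0)
√(U((-1 + g)*2) + (27*10 - 13)) = √(0 + (27*10 - 13)) = √(0 + (270 - 13)) = √(0 + 257) = √257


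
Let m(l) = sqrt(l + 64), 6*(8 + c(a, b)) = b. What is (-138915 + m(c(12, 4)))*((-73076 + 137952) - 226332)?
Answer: 22428660240 - 161456*sqrt(510)/3 ≈ 2.2427e+10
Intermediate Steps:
c(a, b) = -8 + b/6
m(l) = sqrt(64 + l)
(-138915 + m(c(12, 4)))*((-73076 + 137952) - 226332) = (-138915 + sqrt(64 + (-8 + (1/6)*4)))*((-73076 + 137952) - 226332) = (-138915 + sqrt(64 + (-8 + 2/3)))*(64876 - 226332) = (-138915 + sqrt(64 - 22/3))*(-161456) = (-138915 + sqrt(170/3))*(-161456) = (-138915 + sqrt(510)/3)*(-161456) = 22428660240 - 161456*sqrt(510)/3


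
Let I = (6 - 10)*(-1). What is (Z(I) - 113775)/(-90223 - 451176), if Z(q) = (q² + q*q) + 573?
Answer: 113170/541399 ≈ 0.20903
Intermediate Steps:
I = 4 (I = -4*(-1) = 4)
Z(q) = 573 + 2*q² (Z(q) = (q² + q²) + 573 = 2*q² + 573 = 573 + 2*q²)
(Z(I) - 113775)/(-90223 - 451176) = ((573 + 2*4²) - 113775)/(-90223 - 451176) = ((573 + 2*16) - 113775)/(-541399) = ((573 + 32) - 113775)*(-1/541399) = (605 - 113775)*(-1/541399) = -113170*(-1/541399) = 113170/541399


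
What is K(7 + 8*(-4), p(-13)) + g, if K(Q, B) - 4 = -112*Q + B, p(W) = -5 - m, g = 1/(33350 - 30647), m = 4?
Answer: 7554886/2703 ≈ 2795.0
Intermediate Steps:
g = 1/2703 ≈ 0.00036996
p(W) = -9 (p(W) = -5 - 1*4 = -5 - 4 = -9)
K(Q, B) = 4 + B - 112*Q (K(Q, B) = 4 + (-112*Q + B) = 4 + (B - 112*Q) = 4 + B - 112*Q)
K(7 + 8*(-4), p(-13)) + g = (4 - 9 - 112*(7 + 8*(-4))) + 1/2703 = (4 - 9 - 112*(7 - 32)) + 1/2703 = (4 - 9 - 112*(-25)) + 1/2703 = (4 - 9 + 2800) + 1/2703 = 2795 + 1/2703 = 7554886/2703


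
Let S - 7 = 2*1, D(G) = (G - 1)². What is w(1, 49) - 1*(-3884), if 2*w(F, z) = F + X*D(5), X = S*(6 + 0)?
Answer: 8633/2 ≈ 4316.5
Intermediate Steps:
D(G) = (-1 + G)²
S = 9 (S = 7 + 2*1 = 7 + 2 = 9)
X = 54 (X = 9*(6 + 0) = 9*6 = 54)
w(F, z) = 432 + F/2 (w(F, z) = (F + 54*(-1 + 5)²)/2 = (F + 54*4²)/2 = (F + 54*16)/2 = (F + 864)/2 = (864 + F)/2 = 432 + F/2)
w(1, 49) - 1*(-3884) = (432 + (½)*1) - 1*(-3884) = (432 + ½) + 3884 = 865/2 + 3884 = 8633/2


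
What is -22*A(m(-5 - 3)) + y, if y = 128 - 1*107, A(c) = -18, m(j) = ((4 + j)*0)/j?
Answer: 417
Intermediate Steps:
m(j) = 0 (m(j) = 0/j = 0)
y = 21 (y = 128 - 107 = 21)
-22*A(m(-5 - 3)) + y = -22*(-18) + 21 = 396 + 21 = 417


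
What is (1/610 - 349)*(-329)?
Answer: 70040481/610 ≈ 1.1482e+5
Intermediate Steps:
(1/610 - 349)*(-329) = -212889/610*(-329) = 70040481/610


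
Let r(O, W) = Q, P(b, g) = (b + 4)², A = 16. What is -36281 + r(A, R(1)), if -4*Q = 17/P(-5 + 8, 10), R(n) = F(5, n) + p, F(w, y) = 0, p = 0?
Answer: -7111093/196 ≈ -36281.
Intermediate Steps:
P(b, g) = (4 + b)²
R(n) = 0 (R(n) = 0 + 0 = 0)
Q = -17/196 (Q = -17/(4*((4 + (-5 + 8))²)) = -17/(4*((4 + 3)²)) = -17/(4*(7²)) = -17/(4*49) = -¼*17/49 = -17/196 ≈ -0.086735)
r(O, W) = -17/196
-36281 + r(A, R(1)) = -36281 - 17/196 = -7111093/196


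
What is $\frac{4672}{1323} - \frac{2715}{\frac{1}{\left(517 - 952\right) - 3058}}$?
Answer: $\frac{12546668557}{1323} \approx 9.4835 \cdot 10^{6}$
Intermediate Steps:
$\frac{4672}{1323} - \frac{2715}{\frac{1}{\left(517 - 952\right) - 3058}} = 4672 \cdot \frac{1}{1323} - \frac{2715}{\frac{1}{\left(517 - 952\right) - 3058}} = \frac{4672}{1323} - \frac{2715}{\frac{1}{-435 - 3058}} = \frac{4672}{1323} - \frac{2715}{\frac{1}{-3493}} = \frac{4672}{1323} - \frac{2715}{- \frac{1}{3493}} = \frac{4672}{1323} - -9483495 = \frac{4672}{1323} + 9483495 = \frac{12546668557}{1323}$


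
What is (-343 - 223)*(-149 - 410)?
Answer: 316394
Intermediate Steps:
(-343 - 223)*(-149 - 410) = -566*(-559) = 316394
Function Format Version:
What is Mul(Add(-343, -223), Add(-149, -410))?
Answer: 316394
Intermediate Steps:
Mul(Add(-343, -223), Add(-149, -410)) = Mul(-566, -559) = 316394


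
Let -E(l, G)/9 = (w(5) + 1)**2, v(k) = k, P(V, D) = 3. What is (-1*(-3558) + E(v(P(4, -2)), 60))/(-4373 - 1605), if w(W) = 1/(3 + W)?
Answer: -226983/382592 ≈ -0.59328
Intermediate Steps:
E(l, G) = -729/64 (E(l, G) = -9*(1/(3 + 5) + 1)**2 = -9*(1/8 + 1)**2 = -9*(9/8)**2 = -9*81/64 = -729/64)
(-1*(-3558) + E(v(P(4, -2)), 60))/(-4373 - 1605) = (-1*(-3558) - 729/64)/(-4373 - 1605) = (3558 - 729/64)/(-5978) = (226983/64)*(-1/5978) = -226983/382592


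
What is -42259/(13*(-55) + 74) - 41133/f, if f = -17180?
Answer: 752375873/11012380 ≈ 68.321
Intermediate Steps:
-42259/(13*(-55) + 74) - 41133/f = -42259/(13*(-55) + 74) - 41133/(-17180) = -42259/(-715 + 74) - 41133*(-1/17180) = -42259/(-641) + 41133/17180 = -42259*(-1/641) + 41133/17180 = 42259/641 + 41133/17180 = 752375873/11012380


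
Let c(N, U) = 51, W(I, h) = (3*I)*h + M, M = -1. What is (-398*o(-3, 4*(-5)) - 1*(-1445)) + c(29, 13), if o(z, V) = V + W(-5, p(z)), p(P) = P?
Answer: -8056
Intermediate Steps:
W(I, h) = -1 + 3*I*h (W(I, h) = (3*I)*h - 1 = 3*I*h - 1 = -1 + 3*I*h)
o(z, V) = -1 + V - 15*z (o(z, V) = V + (-1 + 3*(-5)*z) = V + (-1 - 15*z) = -1 + V - 15*z)
(-398*o(-3, 4*(-5)) - 1*(-1445)) + c(29, 13) = (-398*(-1 + 4*(-5) - 15*(-3)) - 1*(-1445)) + 51 = (-398*(-1 - 20 + 45) + 1445) + 51 = (-398*24 + 1445) + 51 = (-9552 + 1445) + 51 = -8107 + 51 = -8056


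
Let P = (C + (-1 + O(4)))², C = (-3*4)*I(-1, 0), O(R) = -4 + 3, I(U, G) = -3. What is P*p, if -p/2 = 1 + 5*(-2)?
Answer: 20808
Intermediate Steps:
O(R) = -1
p = 18 (p = -2*(1 + 5*(-2)) = -2*(1 - 10) = -2*(-9) = 18)
C = 36 (C = -3*4*(-3) = -12*(-3) = 36)
P = 1156 (P = (36 + (-1 - 1))² = (36 - 2)² = 34² = 1156)
P*p = 1156*18 = 20808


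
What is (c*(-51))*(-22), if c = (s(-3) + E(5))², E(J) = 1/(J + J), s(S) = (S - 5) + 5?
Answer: 471801/50 ≈ 9436.0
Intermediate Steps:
s(S) = S (s(S) = (-5 + S) + 5 = S)
E(J) = 1/(2*J)
c = 841/100 (c = (-3 + (½)/5)² = (-3 + (½)*(⅕))² = (-3 + ⅒)² = (-29/10)² = 841/100 ≈ 8.4100)
(c*(-51))*(-22) = ((841/100)*(-51))*(-22) = -42891/100*(-22) = 471801/50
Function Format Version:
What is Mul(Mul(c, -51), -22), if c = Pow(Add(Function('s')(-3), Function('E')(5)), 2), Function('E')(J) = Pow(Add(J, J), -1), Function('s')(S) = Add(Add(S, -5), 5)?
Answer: Rational(471801, 50) ≈ 9436.0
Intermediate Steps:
Function('s')(S) = S (Function('s')(S) = Add(Add(-5, S), 5) = S)
Function('E')(J) = Mul(Rational(1, 2), Pow(J, -1)) (Function('E')(J) = Pow(Mul(2, J), -1) = Mul(Rational(1, 2), Pow(J, -1)))
c = Rational(841, 100) (c = Pow(Add(-3, Mul(Rational(1, 2), Pow(5, -1))), 2) = Pow(Add(-3, Mul(Rational(1, 2), Rational(1, 5))), 2) = Pow(Add(-3, Rational(1, 10)), 2) = Pow(Rational(-29, 10), 2) = Rational(841, 100) ≈ 8.4100)
Mul(Mul(c, -51), -22) = Mul(Mul(Rational(841, 100), -51), -22) = Mul(Rational(-42891, 100), -22) = Rational(471801, 50)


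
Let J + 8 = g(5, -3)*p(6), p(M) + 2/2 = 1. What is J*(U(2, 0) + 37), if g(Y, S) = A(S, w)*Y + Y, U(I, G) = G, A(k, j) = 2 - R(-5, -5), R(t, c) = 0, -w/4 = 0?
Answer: -296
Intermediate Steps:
w = 0 (w = -4*0 = 0)
A(k, j) = 2 (A(k, j) = 2 - 1*0 = 2 + 0 = 2)
p(M) = 0 (p(M) = -1 + 1 = 0)
g(Y, S) = 3*Y (g(Y, S) = 2*Y + Y = 3*Y)
J = -8 (J = -8 + (3*5)*0 = -8 + 15*0 = -8 + 0 = -8)
J*(U(2, 0) + 37) = -8*(0 + 37) = -8*37 = -296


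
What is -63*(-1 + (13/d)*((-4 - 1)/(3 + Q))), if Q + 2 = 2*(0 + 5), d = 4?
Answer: 6867/44 ≈ 156.07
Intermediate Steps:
Q = 8 (Q = -2 + 2*(0 + 5) = -2 + 2*5 = -2 + 10 = 8)
-63*(-1 + (13/d)*((-4 - 1)/(3 + Q))) = -63*(-1 + (13/4)*((-4 - 1)/(3 + 8))) = -63*(-1 + (13*(¼))*(-5/11)) = -63*(-1 + 13*(-5*1/11)/4) = -63*(-1 + (13/4)*(-5/11)) = -63*(-1 - 65/44) = -63*(-109/44) = 6867/44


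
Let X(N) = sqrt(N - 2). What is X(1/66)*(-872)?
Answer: -436*I*sqrt(8646)/33 ≈ -1228.5*I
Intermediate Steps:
X(N) = sqrt(-2 + N)
X(1/66)*(-872) = sqrt(-2 + 1/66)*(-872) = sqrt(-131/66)*(-872) = (I*sqrt(8646)/66)*(-872) = -436*I*sqrt(8646)/33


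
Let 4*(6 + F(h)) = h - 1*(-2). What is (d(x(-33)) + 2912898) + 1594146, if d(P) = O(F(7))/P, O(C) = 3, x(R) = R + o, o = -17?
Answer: 225352197/50 ≈ 4.5070e+6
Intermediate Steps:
x(R) = -17 + R (x(R) = R - 17 = -17 + R)
F(h) = -11/2 + h/4 (F(h) = -6 + (h - 1*(-2))/4 = -6 + (h + 2)/4 = -6 + (2 + h)/4 = -6 + (½ + h/4) = -11/2 + h/4)
d(P) = 3/P
(d(x(-33)) + 2912898) + 1594146 = (3/(-17 - 33) + 2912898) + 1594146 = (3/(-50) + 2912898) + 1594146 = (3*(-1/50) + 2912898) + 1594146 = (-3/50 + 2912898) + 1594146 = 145644897/50 + 1594146 = 225352197/50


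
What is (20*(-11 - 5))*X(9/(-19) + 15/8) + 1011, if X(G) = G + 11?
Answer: -56191/19 ≈ -2957.4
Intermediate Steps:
X(G) = 11 + G
(20*(-11 - 5))*X(9/(-19) + 15/8) + 1011 = (20*(-11 - 5))*(11 + (9/(-19) + 15/8)) + 1011 = (20*(-16))*(11 + (9*(-1/19) + 15*(⅛))) + 1011 = -320*(11 + (-9/19 + 15/8)) + 1011 = -320*(11 + 213/152) + 1011 = -320*1885/152 + 1011 = -75400/19 + 1011 = -56191/19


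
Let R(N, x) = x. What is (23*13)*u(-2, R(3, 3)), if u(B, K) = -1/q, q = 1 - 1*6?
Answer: 299/5 ≈ 59.800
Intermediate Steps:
q = -5 (q = 1 - 6 = -5)
u(B, K) = 1/5 (u(B, K) = -1/(-5) = -1*(-1/5) = 1/5)
(23*13)*u(-2, R(3, 3)) = (23*13)*(1/5) = 299*(1/5) = 299/5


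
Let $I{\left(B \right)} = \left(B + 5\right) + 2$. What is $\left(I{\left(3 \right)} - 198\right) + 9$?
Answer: $-179$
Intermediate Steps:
$I{\left(B \right)} = 7 + B$ ($I{\left(B \right)} = \left(5 + B\right) + 2 = 7 + B$)
$\left(I{\left(3 \right)} - 198\right) + 9 = \left(\left(7 + 3\right) - 198\right) + 9 = \left(10 - 198\right) + 9 = -188 + 9 = -179$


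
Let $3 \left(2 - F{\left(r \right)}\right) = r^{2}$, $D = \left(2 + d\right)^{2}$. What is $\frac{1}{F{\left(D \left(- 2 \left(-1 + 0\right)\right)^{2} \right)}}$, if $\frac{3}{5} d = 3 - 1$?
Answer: $- \frac{243}{1048090} \approx -0.00023185$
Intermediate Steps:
$d = \frac{10}{3}$ ($d = \frac{5 \left(3 - 1\right)}{3} = \frac{5}{3} \cdot 2 = \frac{10}{3} \approx 3.3333$)
$D = \frac{256}{9}$ ($D = \left(2 + \frac{10}{3}\right)^{2} = \left(\frac{16}{3}\right)^{2} = \frac{256}{9} \approx 28.444$)
$F{\left(r \right)} = 2 - \frac{r^{2}}{3}$
$\frac{1}{F{\left(D \left(- 2 \left(-1 + 0\right)\right)^{2} \right)}} = \frac{1}{2 - \frac{\left(\frac{256 \left(- 2 \left(-1 + 0\right)\right)^{2}}{9}\right)^{2}}{3}} = \frac{1}{2 - \frac{\left(\frac{256 \left(\left(-2\right) \left(-1\right)\right)^{2}}{9}\right)^{2}}{3}} = \frac{1}{2 - \frac{\left(\frac{256 \cdot 2^{2}}{9}\right)^{2}}{3}} = \frac{1}{2 - \frac{\left(\frac{256}{9} \cdot 4\right)^{2}}{3}} = \frac{1}{2 - \frac{\left(\frac{1024}{9}\right)^{2}}{3}} = \frac{1}{2 - \frac{1048576}{243}} = \frac{1}{- \frac{1048090}{243}} = - \frac{243}{1048090}$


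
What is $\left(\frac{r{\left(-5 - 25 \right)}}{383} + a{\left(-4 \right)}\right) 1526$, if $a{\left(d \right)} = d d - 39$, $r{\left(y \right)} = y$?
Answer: $- \frac{13488314}{383} \approx -35218.0$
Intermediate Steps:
$a{\left(d \right)} = -39 + d^{2}$ ($a{\left(d \right)} = d^{2} - 39 = -39 + d^{2}$)
$\left(\frac{r{\left(-5 - 25 \right)}}{383} + a{\left(-4 \right)}\right) 1526 = \left(\frac{-5 - 25}{383} - \left(39 - \left(-4\right)^{2}\right)\right) 1526 = \left(\left(-5 - 25\right) \frac{1}{383} + \left(-39 + 16\right)\right) 1526 = \left(\left(-30\right) \frac{1}{383} - 23\right) 1526 = \left(- \frac{30}{383} - 23\right) 1526 = \left(- \frac{8839}{383}\right) 1526 = - \frac{13488314}{383}$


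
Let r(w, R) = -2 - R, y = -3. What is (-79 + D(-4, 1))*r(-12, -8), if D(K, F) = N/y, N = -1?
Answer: -472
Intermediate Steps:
D(K, F) = ⅓ (D(K, F) = -1/(-3) = -1*(-⅓) = ⅓)
(-79 + D(-4, 1))*r(-12, -8) = (-79 + ⅓)*(-2 - 1*(-8)) = -236*(-2 + 8)/3 = -236/3*6 = -472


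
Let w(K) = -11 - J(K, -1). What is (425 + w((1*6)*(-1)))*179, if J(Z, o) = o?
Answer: 74285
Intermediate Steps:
w(K) = -10 (w(K) = -11 - 1*(-1) = -11 + 1 = -10)
(425 + w((1*6)*(-1)))*179 = (425 - 10)*179 = 415*179 = 74285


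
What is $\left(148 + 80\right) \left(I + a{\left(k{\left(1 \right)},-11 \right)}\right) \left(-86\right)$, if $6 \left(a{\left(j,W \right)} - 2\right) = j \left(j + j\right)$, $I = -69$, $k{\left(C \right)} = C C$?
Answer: $1307200$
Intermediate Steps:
$k{\left(C \right)} = C^{2}$
$a{\left(j,W \right)} = 2 + \frac{j^{2}}{3}$ ($a{\left(j,W \right)} = 2 + \frac{j \left(j + j\right)}{6} = 2 + \frac{j 2 j}{6} = 2 + \frac{2 j^{2}}{6} = 2 + \frac{j^{2}}{3}$)
$\left(148 + 80\right) \left(I + a{\left(k{\left(1 \right)},-11 \right)}\right) \left(-86\right) = \left(148 + 80\right) \left(-69 + \left(2 + \frac{\left(1^{2}\right)^{2}}{3}\right)\right) \left(-86\right) = 228 \left(-69 + \left(2 + \frac{1^{2}}{3}\right)\right) \left(-86\right) = 228 \left(-69 + \left(2 + \frac{1}{3} \cdot 1\right)\right) \left(-86\right) = 228 \left(-69 + \left(2 + \frac{1}{3}\right)\right) \left(-86\right) = 228 \left(-69 + \frac{7}{3}\right) \left(-86\right) = 228 \left(- \frac{200}{3}\right) \left(-86\right) = \left(-15200\right) \left(-86\right) = 1307200$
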